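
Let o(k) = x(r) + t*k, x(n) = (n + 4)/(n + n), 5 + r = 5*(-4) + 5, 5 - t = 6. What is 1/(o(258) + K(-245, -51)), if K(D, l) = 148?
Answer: -5/548 ≈ -0.0091241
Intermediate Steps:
t = -1 (t = 5 - 1*6 = 5 - 6 = -1)
r = -20 (r = -5 + (5*(-4) + 5) = -5 + (-20 + 5) = -5 - 15 = -20)
x(n) = (4 + n)/(2*n) (x(n) = (4 + n)/((2*n)) = (4 + n)*(1/(2*n)) = (4 + n)/(2*n))
o(k) = ⅖ - k (o(k) = (½)*(4 - 20)/(-20) - k = (½)*(-1/20)*(-16) - k = ⅖ - k)
1/(o(258) + K(-245, -51)) = 1/((⅖ - 1*258) + 148) = 1/((⅖ - 258) + 148) = 1/(-1288/5 + 148) = 1/(-548/5) = -5/548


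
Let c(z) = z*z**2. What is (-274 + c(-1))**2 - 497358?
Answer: -421733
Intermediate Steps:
c(z) = z**3
(-274 + c(-1))**2 - 497358 = (-274 + (-1)**3)**2 - 497358 = (-274 - 1)**2 - 497358 = (-275)**2 - 497358 = 75625 - 497358 = -421733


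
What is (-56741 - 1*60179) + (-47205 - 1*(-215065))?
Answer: 50940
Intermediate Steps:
(-56741 - 1*60179) + (-47205 - 1*(-215065)) = (-56741 - 60179) + (-47205 + 215065) = -116920 + 167860 = 50940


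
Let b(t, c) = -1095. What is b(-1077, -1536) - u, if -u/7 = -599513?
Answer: -4197686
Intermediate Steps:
u = 4196591 (u = -7*(-599513) = 4196591)
b(-1077, -1536) - u = -1095 - 1*4196591 = -1095 - 4196591 = -4197686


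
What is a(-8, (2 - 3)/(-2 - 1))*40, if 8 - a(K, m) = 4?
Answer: 160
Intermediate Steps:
a(K, m) = 4 (a(K, m) = 8 - 1*4 = 8 - 4 = 4)
a(-8, (2 - 3)/(-2 - 1))*40 = 4*40 = 160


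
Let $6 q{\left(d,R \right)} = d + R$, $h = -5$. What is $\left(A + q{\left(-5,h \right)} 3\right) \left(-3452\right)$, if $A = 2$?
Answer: $10356$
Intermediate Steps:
$q{\left(d,R \right)} = \frac{R}{6} + \frac{d}{6}$ ($q{\left(d,R \right)} = \frac{d + R}{6} = \frac{R + d}{6} = \frac{R}{6} + \frac{d}{6}$)
$\left(A + q{\left(-5,h \right)} 3\right) \left(-3452\right) = \left(2 + \left(\frac{1}{6} \left(-5\right) + \frac{1}{6} \left(-5\right)\right) 3\right) \left(-3452\right) = \left(2 + \left(- \frac{5}{6} - \frac{5}{6}\right) 3\right) \left(-3452\right) = \left(2 - 5\right) \left(-3452\right) = \left(-3\right) \left(-3452\right) = 10356$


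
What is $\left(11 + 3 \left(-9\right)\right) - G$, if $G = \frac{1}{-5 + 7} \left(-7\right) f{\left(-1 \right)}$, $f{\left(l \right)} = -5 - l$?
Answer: $-30$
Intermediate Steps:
$G = 14$ ($G = \frac{1}{-5 + 7} \left(-7\right) \left(-5 - -1\right) = \frac{1}{2} \left(-7\right) \left(-5 + 1\right) = \frac{1}{2} \left(-7\right) \left(-4\right) = \left(- \frac{7}{2}\right) \left(-4\right) = 14$)
$\left(11 + 3 \left(-9\right)\right) - G = \left(11 + 3 \left(-9\right)\right) - 14 = \left(11 - 27\right) - 14 = -16 - 14 = -30$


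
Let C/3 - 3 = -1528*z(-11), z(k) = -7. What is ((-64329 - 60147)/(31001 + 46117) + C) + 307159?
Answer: 4360436622/12853 ≈ 3.3925e+5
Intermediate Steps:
C = 32097 (C = 9 + 3*(-1528*(-7)) = 9 + 3*10696 = 9 + 32088 = 32097)
((-64329 - 60147)/(31001 + 46117) + C) + 307159 = ((-64329 - 60147)/(31001 + 46117) + 32097) + 307159 = (-124476/77118 + 32097) + 307159 = (-124476*1/77118 + 32097) + 307159 = (-20746/12853 + 32097) + 307159 = 412521995/12853 + 307159 = 4360436622/12853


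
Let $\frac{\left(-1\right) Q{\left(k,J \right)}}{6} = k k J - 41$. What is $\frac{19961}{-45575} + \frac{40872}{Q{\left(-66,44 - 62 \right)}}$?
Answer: $- \frac{1255463589}{3575313175} \approx -0.35115$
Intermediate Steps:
$Q{\left(k,J \right)} = 246 - 6 J k^{2}$ ($Q{\left(k,J \right)} = - 6 \left(k k J - 41\right) = - 6 \left(k^{2} J - 41\right) = - 6 \left(J k^{2} - 41\right) = - 6 \left(-41 + J k^{2}\right) = 246 - 6 J k^{2}$)
$\frac{19961}{-45575} + \frac{40872}{Q{\left(-66,44 - 62 \right)}} = \frac{19961}{-45575} + \frac{40872}{246 - 6 \left(44 - 62\right) \left(-66\right)^{2}} = 19961 \left(- \frac{1}{45575}\right) + \frac{40872}{246 - 6 \left(44 - 62\right) 4356} = - \frac{19961}{45575} + \frac{40872}{246 - \left(-108\right) 4356} = - \frac{19961}{45575} + \frac{40872}{246 + 470448} = - \frac{19961}{45575} + \frac{40872}{470694} = - \frac{19961}{45575} + 40872 \cdot \frac{1}{470694} = - \frac{19961}{45575} + \frac{6812}{78449} = - \frac{1255463589}{3575313175}$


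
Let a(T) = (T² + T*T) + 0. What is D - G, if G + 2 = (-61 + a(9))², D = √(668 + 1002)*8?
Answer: -10199 + 8*√1670 ≈ -9872.1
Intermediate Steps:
D = 8*√1670 (D = √1670*8 = 8*√1670 ≈ 326.93)
a(T) = 2*T² (a(T) = (T² + T²) + 0 = 2*T² + 0 = 2*T²)
G = 10199 (G = -2 + (-61 + 2*9²)² = -2 + (-61 + 2*81)² = -2 + (-61 + 162)² = -2 + 101² = -2 + 10201 = 10199)
D - G = 8*√1670 - 1*10199 = 8*√1670 - 10199 = -10199 + 8*√1670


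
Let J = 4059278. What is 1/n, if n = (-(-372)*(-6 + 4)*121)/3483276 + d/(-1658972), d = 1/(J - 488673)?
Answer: -1719441902942430380/44438349953176393 ≈ -38.693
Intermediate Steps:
d = 1/3570605 (d = 1/(4059278 - 488673) = 1/3570605 ≈ 2.8006e-7)
n = -44438349953176393/1719441902942430380 (n = (-(-372)*(-6 + 4)*121)/3483276 + (1/3570605)/(-1658972) = (-(-372)*(-2)*121)*(1/3483276) + (1/3570605)*(-1/1658972) = (-93*8*121)*(1/3483276) - 1/5923533718060 = -744*121*(1/3483276) - 1/5923533718060 = -90024*1/3483276 - 1/5923533718060 = -7502/290273 - 1/5923533718060 = -44438349953176393/1719441902942430380 ≈ -0.025845)
1/n = 1/(-44438349953176393/1719441902942430380) = -1719441902942430380/44438349953176393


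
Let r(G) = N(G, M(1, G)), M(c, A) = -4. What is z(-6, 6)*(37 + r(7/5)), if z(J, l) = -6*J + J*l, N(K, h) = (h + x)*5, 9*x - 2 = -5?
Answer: 0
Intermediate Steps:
x = -1/3 (x = 2/9 + (1/9)*(-5) = 2/9 - 5/9 = -1/3 ≈ -0.33333)
N(K, h) = -5/3 + 5*h (N(K, h) = (h - 1/3)*5 = (-1/3 + h)*5 = -5/3 + 5*h)
r(G) = -65/3 (r(G) = -5/3 + 5*(-4) = -5/3 - 20 = -65/3)
z(-6, 6)*(37 + r(7/5)) = (-6*(-6 + 6))*(37 - 65/3) = -6*0*(46/3) = 0*(46/3) = 0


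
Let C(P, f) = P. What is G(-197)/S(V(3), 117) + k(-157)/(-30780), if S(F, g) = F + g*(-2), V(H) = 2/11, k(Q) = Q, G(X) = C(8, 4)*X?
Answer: 133501471/19791540 ≈ 6.7454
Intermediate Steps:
G(X) = 8*X
V(H) = 2/11 (V(H) = 2*(1/11) = 2/11)
S(F, g) = F - 2*g
G(-197)/S(V(3), 117) + k(-157)/(-30780) = (8*(-197))/(2/11 - 2*117) - 157/(-30780) = -1576/(2/11 - 234) - 157*(-1/30780) = -1576/(-2572/11) + 157/30780 = -1576*(-11/2572) + 157/30780 = 4334/643 + 157/30780 = 133501471/19791540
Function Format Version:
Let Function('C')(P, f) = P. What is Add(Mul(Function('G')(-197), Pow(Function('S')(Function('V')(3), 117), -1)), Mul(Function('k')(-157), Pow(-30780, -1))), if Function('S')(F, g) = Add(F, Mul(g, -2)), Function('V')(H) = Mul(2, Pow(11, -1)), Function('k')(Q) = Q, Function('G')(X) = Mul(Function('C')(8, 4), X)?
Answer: Rational(133501471, 19791540) ≈ 6.7454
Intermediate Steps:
Function('G')(X) = Mul(8, X)
Function('V')(H) = Rational(2, 11) (Function('V')(H) = Mul(2, Rational(1, 11)) = Rational(2, 11))
Function('S')(F, g) = Add(F, Mul(-2, g))
Add(Mul(Function('G')(-197), Pow(Function('S')(Function('V')(3), 117), -1)), Mul(Function('k')(-157), Pow(-30780, -1))) = Add(Mul(Mul(8, -197), Pow(Add(Rational(2, 11), Mul(-2, 117)), -1)), Mul(-157, Pow(-30780, -1))) = Add(Mul(-1576, Pow(Add(Rational(2, 11), -234), -1)), Mul(-157, Rational(-1, 30780))) = Add(Mul(-1576, Pow(Rational(-2572, 11), -1)), Rational(157, 30780)) = Add(Mul(-1576, Rational(-11, 2572)), Rational(157, 30780)) = Add(Rational(4334, 643), Rational(157, 30780)) = Rational(133501471, 19791540)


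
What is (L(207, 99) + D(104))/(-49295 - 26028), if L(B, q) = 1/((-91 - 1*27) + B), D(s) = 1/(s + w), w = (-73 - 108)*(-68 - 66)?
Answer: -24447/163289869426 ≈ -1.4972e-7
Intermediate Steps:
w = 24254 (w = -181*(-134) = 24254)
D(s) = 1/(24254 + s) (D(s) = 1/(s + 24254) = 1/(24254 + s))
L(B, q) = 1/(-118 + B) (L(B, q) = 1/((-91 - 27) + B) = 1/(-118 + B))
(L(207, 99) + D(104))/(-49295 - 26028) = (1/(-118 + 207) + 1/(24254 + 104))/(-49295 - 26028) = (1/89 + 1/24358)/(-75323) = (1/89 + 1/24358)*(-1/75323) = (24447/2167862)*(-1/75323) = -24447/163289869426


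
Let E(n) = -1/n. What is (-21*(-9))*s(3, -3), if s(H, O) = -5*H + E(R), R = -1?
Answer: -2646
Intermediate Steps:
s(H, O) = 1 - 5*H (s(H, O) = -5*H - 1/(-1) = -5*H - 1*(-1) = -5*H + 1 = 1 - 5*H)
(-21*(-9))*s(3, -3) = (-21*(-9))*(1 - 5*3) = 189*(1 - 15) = 189*(-14) = -2646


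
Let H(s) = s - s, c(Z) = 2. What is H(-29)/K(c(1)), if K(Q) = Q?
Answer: 0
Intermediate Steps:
H(s) = 0
H(-29)/K(c(1)) = 0/2 = 0*(½) = 0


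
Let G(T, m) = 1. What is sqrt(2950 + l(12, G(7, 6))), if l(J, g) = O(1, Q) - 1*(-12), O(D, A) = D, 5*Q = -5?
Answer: sqrt(2963) ≈ 54.433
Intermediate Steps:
Q = -1 (Q = (1/5)*(-5) = -1)
l(J, g) = 13 (l(J, g) = 1 - 1*(-12) = 1 + 12 = 13)
sqrt(2950 + l(12, G(7, 6))) = sqrt(2950 + 13) = sqrt(2963)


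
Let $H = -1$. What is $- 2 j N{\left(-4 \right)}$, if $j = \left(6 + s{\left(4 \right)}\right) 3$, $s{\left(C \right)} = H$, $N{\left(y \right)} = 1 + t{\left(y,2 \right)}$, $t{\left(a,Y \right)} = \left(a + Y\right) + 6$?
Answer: $-150$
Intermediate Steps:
$t{\left(a,Y \right)} = 6 + Y + a$ ($t{\left(a,Y \right)} = \left(Y + a\right) + 6 = 6 + Y + a$)
$N{\left(y \right)} = 9 + y$ ($N{\left(y \right)} = 1 + \left(6 + 2 + y\right) = 1 + \left(8 + y\right) = 9 + y$)
$s{\left(C \right)} = -1$
$j = 15$ ($j = \left(6 - 1\right) 3 = 5 \cdot 3 = 15$)
$- 2 j N{\left(-4 \right)} = \left(-2\right) 15 \left(9 - 4\right) = \left(-30\right) 5 = -150$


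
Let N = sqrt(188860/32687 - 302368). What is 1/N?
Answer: -I*sqrt(80763970819943)/4941656978 ≈ -0.0018186*I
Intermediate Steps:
N = 2*I*sqrt(80763970819943)/32687 (N = sqrt(188860*(1/32687) - 302368) = sqrt(188860/32687 - 302368) = sqrt(-9883313956/32687) = 2*I*sqrt(80763970819943)/32687 ≈ 549.88*I)
1/N = 1/(2*I*sqrt(80763970819943)/32687) = -I*sqrt(80763970819943)/4941656978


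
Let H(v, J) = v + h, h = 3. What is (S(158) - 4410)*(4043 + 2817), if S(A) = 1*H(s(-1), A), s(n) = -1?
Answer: -30238880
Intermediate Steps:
H(v, J) = 3 + v (H(v, J) = v + 3 = 3 + v)
S(A) = 2 (S(A) = 1*(3 - 1) = 1*2 = 2)
(S(158) - 4410)*(4043 + 2817) = (2 - 4410)*(4043 + 2817) = -4408*6860 = -30238880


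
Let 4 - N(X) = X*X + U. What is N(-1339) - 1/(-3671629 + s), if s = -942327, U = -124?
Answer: -8271868019107/4613956 ≈ -1.7928e+6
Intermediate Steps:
N(X) = 128 - X**2 (N(X) = 4 - (X*X - 124) = 4 - (X**2 - 124) = 4 - (-124 + X**2) = 4 + (124 - X**2) = 128 - X**2)
N(-1339) - 1/(-3671629 + s) = (128 - 1*(-1339)**2) - 1/(-3671629 - 942327) = (128 - 1*1792921) - 1/(-4613956) = (128 - 1792921) - 1*(-1/4613956) = -1792793 + 1/4613956 = -8271868019107/4613956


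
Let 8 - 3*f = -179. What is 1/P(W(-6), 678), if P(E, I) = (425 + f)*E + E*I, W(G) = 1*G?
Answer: -1/6992 ≈ -0.00014302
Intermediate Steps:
f = 187/3 (f = 8/3 - ⅓*(-179) = 8/3 + 179/3 = 187/3 ≈ 62.333)
W(G) = G
P(E, I) = 1462*E/3 + E*I (P(E, I) = (425 + 187/3)*E + E*I = 1462*E/3 + E*I)
1/P(W(-6), 678) = 1/((⅓)*(-6)*(1462 + 3*678)) = 1/((⅓)*(-6)*(1462 + 2034)) = 1/((⅓)*(-6)*3496) = 1/(-6992) = -1/6992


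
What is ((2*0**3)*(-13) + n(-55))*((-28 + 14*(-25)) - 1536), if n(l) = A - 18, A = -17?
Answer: 66990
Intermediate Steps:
n(l) = -35 (n(l) = -17 - 18 = -35)
((2*0**3)*(-13) + n(-55))*((-28 + 14*(-25)) - 1536) = ((2*0**3)*(-13) - 35)*((-28 + 14*(-25)) - 1536) = ((2*0)*(-13) - 35)*((-28 - 350) - 1536) = (0*(-13) - 35)*(-378 - 1536) = (0 - 35)*(-1914) = -35*(-1914) = 66990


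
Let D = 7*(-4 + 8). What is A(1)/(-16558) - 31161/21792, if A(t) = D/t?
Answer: -86095669/60138656 ≈ -1.4316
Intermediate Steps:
D = 28 (D = 7*4 = 28)
A(t) = 28/t
A(1)/(-16558) - 31161/21792 = (28/1)/(-16558) - 31161/21792 = (28*1)*(-1/16558) - 31161*1/21792 = 28*(-1/16558) - 10387/7264 = -14/8279 - 10387/7264 = -86095669/60138656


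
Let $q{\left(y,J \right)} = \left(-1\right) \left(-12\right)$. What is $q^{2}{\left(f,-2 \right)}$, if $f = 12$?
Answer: $144$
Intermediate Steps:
$q{\left(y,J \right)} = 12$
$q^{2}{\left(f,-2 \right)} = 12^{2} = 144$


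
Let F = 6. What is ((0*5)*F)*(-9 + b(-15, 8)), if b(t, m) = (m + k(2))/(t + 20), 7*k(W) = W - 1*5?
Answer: 0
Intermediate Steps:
k(W) = -5/7 + W/7 (k(W) = (W - 1*5)/7 = (W - 5)/7 = (-5 + W)/7 = -5/7 + W/7)
b(t, m) = (-3/7 + m)/(20 + t) (b(t, m) = (m + (-5/7 + (1/7)*2))/(t + 20) = (m + (-5/7 + 2/7))/(20 + t) = (m - 3/7)/(20 + t) = (-3/7 + m)/(20 + t))
((0*5)*F)*(-9 + b(-15, 8)) = ((0*5)*6)*(-9 + (-3/7 + 8)/(20 - 15)) = (0*6)*(-9 + (53/7)/5) = 0*(-9 + (1/5)*(53/7)) = 0*(-9 + 53/35) = 0*(-262/35) = 0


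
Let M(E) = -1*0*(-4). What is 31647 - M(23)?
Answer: 31647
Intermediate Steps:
M(E) = 0 (M(E) = 0*(-4) = 0)
31647 - M(23) = 31647 - 1*0 = 31647 + 0 = 31647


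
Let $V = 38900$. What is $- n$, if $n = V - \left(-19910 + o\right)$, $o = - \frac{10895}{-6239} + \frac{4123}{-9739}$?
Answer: $- \frac{3573310548002}{60761621} \approx -58809.0$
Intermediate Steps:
$o = \frac{80383008}{60761621}$ ($o = \left(-10895\right) \left(- \frac{1}{6239}\right) + 4123 \left(- \frac{1}{9739}\right) = \frac{10895}{6239} - \frac{4123}{9739} = \frac{80383008}{60761621} \approx 1.3229$)
$n = \frac{3573310548002}{60761621}$ ($n = 38900 + \left(19910 - \frac{80383008}{60761621}\right) = 38900 + \frac{1209683491102}{60761621} = \frac{3573310548002}{60761621} \approx 58809.0$)
$- n = \left(-1\right) \frac{3573310548002}{60761621} = - \frac{3573310548002}{60761621}$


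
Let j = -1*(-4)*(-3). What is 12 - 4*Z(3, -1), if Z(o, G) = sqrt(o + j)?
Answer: 12 - 12*I ≈ 12.0 - 12.0*I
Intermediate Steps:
j = -12 (j = 4*(-3) = -12)
Z(o, G) = sqrt(-12 + o) (Z(o, G) = sqrt(o - 12) = sqrt(-12 + o))
12 - 4*Z(3, -1) = 12 - 4*sqrt(-12 + 3) = 12 - 12*I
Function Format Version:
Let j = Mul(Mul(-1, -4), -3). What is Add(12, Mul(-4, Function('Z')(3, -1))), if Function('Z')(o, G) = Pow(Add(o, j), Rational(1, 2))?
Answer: Add(12, Mul(-12, I)) ≈ Add(12.000, Mul(-12.000, I))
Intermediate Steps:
j = -12 (j = Mul(4, -3) = -12)
Function('Z')(o, G) = Pow(Add(-12, o), Rational(1, 2)) (Function('Z')(o, G) = Pow(Add(o, -12), Rational(1, 2)) = Pow(Add(-12, o), Rational(1, 2)))
Add(12, Mul(-4, Function('Z')(3, -1))) = Add(12, Mul(-4, Pow(Add(-12, 3), Rational(1, 2)))) = Add(12, Mul(-4, Pow(-9, Rational(1, 2)))) = Add(12, Mul(-4, Mul(3, I))) = Add(12, Mul(-12, I))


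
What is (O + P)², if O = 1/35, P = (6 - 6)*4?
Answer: 1/1225 ≈ 0.00081633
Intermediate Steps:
P = 0 (P = 0*4 = 0)
O = 1/35 ≈ 0.028571
(O + P)² = (1/35 + 0)² = (1/35)² = 1/1225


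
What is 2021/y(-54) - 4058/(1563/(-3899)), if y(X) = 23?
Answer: 367068089/35949 ≈ 10211.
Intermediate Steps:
2021/y(-54) - 4058/(1563/(-3899)) = 2021/23 - 4058/(1563/(-3899)) = 2021*(1/23) - 4058/(1563*(-1/3899)) = 2021/23 - 4058/(-1563/3899) = 2021/23 - 4058*(-3899/1563) = 2021/23 + 15822142/1563 = 367068089/35949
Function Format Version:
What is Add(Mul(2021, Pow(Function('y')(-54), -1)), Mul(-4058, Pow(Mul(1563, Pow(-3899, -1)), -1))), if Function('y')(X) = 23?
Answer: Rational(367068089, 35949) ≈ 10211.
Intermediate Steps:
Add(Mul(2021, Pow(Function('y')(-54), -1)), Mul(-4058, Pow(Mul(1563, Pow(-3899, -1)), -1))) = Add(Mul(2021, Pow(23, -1)), Mul(-4058, Pow(Mul(1563, Pow(-3899, -1)), -1))) = Add(Mul(2021, Rational(1, 23)), Mul(-4058, Pow(Mul(1563, Rational(-1, 3899)), -1))) = Add(Rational(2021, 23), Mul(-4058, Pow(Rational(-1563, 3899), -1))) = Add(Rational(2021, 23), Mul(-4058, Rational(-3899, 1563))) = Add(Rational(2021, 23), Rational(15822142, 1563)) = Rational(367068089, 35949)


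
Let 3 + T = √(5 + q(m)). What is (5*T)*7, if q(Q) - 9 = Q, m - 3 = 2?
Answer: -105 + 35*√19 ≈ 47.561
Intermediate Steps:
m = 5 (m = 3 + 2 = 5)
q(Q) = 9 + Q
T = -3 + √19 (T = -3 + √(5 + (9 + 5)) = -3 + √(5 + 14) = -3 + √19 ≈ 1.3589)
(5*T)*7 = (5*(-3 + √19))*7 = (-15 + 5*√19)*7 = -105 + 35*√19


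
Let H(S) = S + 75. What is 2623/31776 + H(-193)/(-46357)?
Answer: 125343979/1473040032 ≈ 0.085092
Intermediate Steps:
H(S) = 75 + S
2623/31776 + H(-193)/(-46357) = 2623/31776 + (75 - 193)/(-46357) = 2623*(1/31776) - 118*(-1/46357) = 2623/31776 + 118/46357 = 125343979/1473040032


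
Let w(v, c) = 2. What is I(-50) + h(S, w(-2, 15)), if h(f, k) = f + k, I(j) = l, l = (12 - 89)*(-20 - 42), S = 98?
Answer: 4874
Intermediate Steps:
l = 4774 (l = -77*(-62) = 4774)
I(j) = 4774
I(-50) + h(S, w(-2, 15)) = 4774 + (98 + 2) = 4774 + 100 = 4874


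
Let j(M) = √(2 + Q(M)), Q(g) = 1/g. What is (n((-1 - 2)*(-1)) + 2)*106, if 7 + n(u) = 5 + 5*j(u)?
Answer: 530*√21/3 ≈ 809.59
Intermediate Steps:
j(M) = √(2 + 1/M)
n(u) = -2 + 5*√(2 + 1/u) (n(u) = -7 + (5 + 5*√(2 + 1/u)) = -2 + 5*√(2 + 1/u))
(n((-1 - 2)*(-1)) + 2)*106 = ((-2 + 5*√(2 + 1/((-1 - 2)*(-1)))) + 2)*106 = ((-2 + 5*√(2 + 1/(-3*(-1)))) + 2)*106 = ((-2 + 5*√(2 + 1/3)) + 2)*106 = ((-2 + 5*√(2 + ⅓)) + 2)*106 = ((-2 + 5*√(7/3)) + 2)*106 = ((-2 + 5*(√21/3)) + 2)*106 = ((-2 + 5*√21/3) + 2)*106 = (5*√21/3)*106 = 530*√21/3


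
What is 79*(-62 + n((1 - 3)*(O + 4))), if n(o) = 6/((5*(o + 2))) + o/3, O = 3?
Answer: -158237/30 ≈ -5274.6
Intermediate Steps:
n(o) = 6/(10 + 5*o) + o/3 (n(o) = 6/((5*(2 + o))) + o*(1/3) = 6/(10 + 5*o) + o/3)
79*(-62 + n((1 - 3)*(O + 4))) = 79*(-62 + (18 + 5*((1 - 3)*(3 + 4))**2 + 10*((1 - 3)*(3 + 4)))/(15*(2 + (1 - 3)*(3 + 4)))) = 79*(-62 + (18 + 5*(-2*7)**2 + 10*(-2*7))/(15*(2 - 2*7))) = 79*(-62 + (18 + 5*(-14)**2 + 10*(-14))/(15*(2 - 14))) = 79*(-62 + (1/15)*(18 + 5*196 - 140)/(-12)) = 79*(-62 + (1/15)*(-1/12)*(18 + 980 - 140)) = 79*(-62 + (1/15)*(-1/12)*858) = 79*(-62 - 143/30) = 79*(-2003/30) = -158237/30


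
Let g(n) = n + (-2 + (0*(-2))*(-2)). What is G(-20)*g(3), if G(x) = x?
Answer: -20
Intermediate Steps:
g(n) = -2 + n (g(n) = n + (-2 + 0*(-2)) = n + (-2 + 0) = n - 2 = -2 + n)
G(-20)*g(3) = -20*(-2 + 3) = -20*1 = -20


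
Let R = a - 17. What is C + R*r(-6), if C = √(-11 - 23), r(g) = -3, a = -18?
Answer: 105 + I*√34 ≈ 105.0 + 5.831*I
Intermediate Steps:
C = I*√34 (C = √(-34) = I*√34 ≈ 5.8309*I)
R = -35 (R = -18 - 17 = -35)
C + R*r(-6) = I*√34 - 35*(-3) = I*√34 + 105 = 105 + I*√34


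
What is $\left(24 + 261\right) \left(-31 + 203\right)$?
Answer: $49020$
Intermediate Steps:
$\left(24 + 261\right) \left(-31 + 203\right) = 285 \cdot 172 = 49020$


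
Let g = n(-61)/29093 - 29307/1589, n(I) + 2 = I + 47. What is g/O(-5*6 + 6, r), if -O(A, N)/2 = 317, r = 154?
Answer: 852653975/29309044618 ≈ 0.029092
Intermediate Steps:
n(I) = 45 + I (n(I) = -2 + (I + 47) = -2 + (47 + I) = 45 + I)
g = -852653975/46228777 (g = (45 - 61)/29093 - 29307/1589 = -16*1/29093 - 29307*1/1589 = -16/29093 - 29307/1589 = -852653975/46228777 ≈ -18.444)
O(A, N) = -634 (O(A, N) = -2*317 = -634)
g/O(-5*6 + 6, r) = -852653975/46228777/(-634) = -852653975/46228777*(-1/634) = 852653975/29309044618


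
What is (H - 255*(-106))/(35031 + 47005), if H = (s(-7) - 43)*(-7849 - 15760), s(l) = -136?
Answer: 4253041/82036 ≈ 51.844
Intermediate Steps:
H = 4226011 (H = (-136 - 43)*(-7849 - 15760) = -179*(-23609) = 4226011)
(H - 255*(-106))/(35031 + 47005) = (4226011 - 255*(-106))/(35031 + 47005) = (4226011 + 27030)/82036 = 4253041*(1/82036) = 4253041/82036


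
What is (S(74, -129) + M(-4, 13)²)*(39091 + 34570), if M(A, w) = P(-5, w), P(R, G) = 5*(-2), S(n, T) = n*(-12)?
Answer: -58044868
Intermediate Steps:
S(n, T) = -12*n
P(R, G) = -10
M(A, w) = -10
(S(74, -129) + M(-4, 13)²)*(39091 + 34570) = (-12*74 + (-10)²)*(39091 + 34570) = (-888 + 100)*73661 = -788*73661 = -58044868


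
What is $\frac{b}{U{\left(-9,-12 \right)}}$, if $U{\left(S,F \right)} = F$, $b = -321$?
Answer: $\frac{107}{4} \approx 26.75$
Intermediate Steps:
$\frac{b}{U{\left(-9,-12 \right)}} = - \frac{321}{-12} = \left(-321\right) \left(- \frac{1}{12}\right) = \frac{107}{4}$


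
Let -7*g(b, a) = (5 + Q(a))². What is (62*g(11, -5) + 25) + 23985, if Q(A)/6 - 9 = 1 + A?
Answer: 13160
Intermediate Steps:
Q(A) = 60 + 6*A (Q(A) = 54 + 6*(1 + A) = 54 + (6 + 6*A) = 60 + 6*A)
g(b, a) = -(65 + 6*a)²/7 (g(b, a) = -(5 + (60 + 6*a))²/7 = -(65 + 6*a)²/7)
(62*g(11, -5) + 25) + 23985 = (62*(-(65 + 6*(-5))²/7) + 25) + 23985 = (62*(-(65 - 30)²/7) + 25) + 23985 = (62*(-⅐*35²) + 25) + 23985 = (62*(-⅐*1225) + 25) + 23985 = (62*(-175) + 25) + 23985 = (-10850 + 25) + 23985 = -10825 + 23985 = 13160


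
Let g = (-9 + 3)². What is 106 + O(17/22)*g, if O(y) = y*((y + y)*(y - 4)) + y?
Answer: -6559/1331 ≈ -4.9279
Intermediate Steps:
g = 36 (g = (-6)² = 36)
O(y) = y + 2*y²*(-4 + y) (O(y) = y*((2*y)*(-4 + y)) + y = y*(2*y*(-4 + y)) + y = 2*y²*(-4 + y) + y = y + 2*y²*(-4 + y))
106 + O(17/22)*g = 106 + ((17/22)*(1 - 136/22 + 2*(17/22)²))*36 = 106 + ((17*(1/22))*(1 - 136/22 + 2*(17*(1/22))²))*36 = 106 + (17*(1 - 8*17/22 + 2*(17/22)²)/22)*36 = 106 + (17*(1 - 68/11 + 2*(289/484))/22)*36 = 106 + (17*(1 - 68/11 + 289/242)/22)*36 = 106 + ((17/22)*(-965/242))*36 = 106 - 16405/5324*36 = 106 - 147645/1331 = -6559/1331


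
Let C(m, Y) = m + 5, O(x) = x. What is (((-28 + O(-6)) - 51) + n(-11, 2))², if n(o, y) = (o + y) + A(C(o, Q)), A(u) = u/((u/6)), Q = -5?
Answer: 7744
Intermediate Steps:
C(m, Y) = 5 + m
A(u) = 6 (A(u) = u/((u*(⅙))) = u/((u/6)) = u*(6/u) = 6)
n(o, y) = 6 + o + y (n(o, y) = (o + y) + 6 = 6 + o + y)
(((-28 + O(-6)) - 51) + n(-11, 2))² = (((-28 - 6) - 51) + (6 - 11 + 2))² = ((-34 - 51) - 3)² = (-85 - 3)² = (-88)² = 7744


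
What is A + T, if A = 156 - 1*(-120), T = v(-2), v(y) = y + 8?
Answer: 282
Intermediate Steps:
v(y) = 8 + y
T = 6 (T = 8 - 2 = 6)
A = 276 (A = 156 + 120 = 276)
A + T = 276 + 6 = 282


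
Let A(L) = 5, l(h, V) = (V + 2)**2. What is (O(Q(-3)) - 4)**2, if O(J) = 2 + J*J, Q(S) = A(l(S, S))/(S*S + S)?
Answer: 2209/1296 ≈ 1.7045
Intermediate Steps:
l(h, V) = (2 + V)**2
Q(S) = 5/(S + S**2) (Q(S) = 5/(S*S + S) = 5/(S**2 + S) = 5/(S + S**2))
O(J) = 2 + J**2
(O(Q(-3)) - 4)**2 = ((2 + (5/(-3*(1 - 3)))**2) - 4)**2 = ((2 + (5*(-1/3)/(-2))**2) - 4)**2 = ((2 + (5*(-1/3)*(-1/2))**2) - 4)**2 = ((2 + (5/6)**2) - 4)**2 = ((2 + 25/36) - 4)**2 = (97/36 - 4)**2 = (-47/36)**2 = 2209/1296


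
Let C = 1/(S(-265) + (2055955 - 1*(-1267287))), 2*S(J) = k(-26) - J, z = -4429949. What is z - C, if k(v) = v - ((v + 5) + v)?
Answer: -14722426057366/3323385 ≈ -4.4300e+6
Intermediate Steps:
k(v) = -5 - v (k(v) = v - ((5 + v) + v) = v - (5 + 2*v) = v + (-5 - 2*v) = -5 - v)
S(J) = 21/2 - J/2 (S(J) = ((-5 - 1*(-26)) - J)/2 = ((-5 + 26) - J)/2 = (21 - J)/2 = 21/2 - J/2)
C = 1/3323385 (C = 1/((21/2 - ½*(-265)) + (2055955 - 1*(-1267287))) = 1/((21/2 + 265/2) + (2055955 + 1267287)) = 1/(143 + 3323242) = 1/3323385 ≈ 3.0090e-7)
z - C = -4429949 - 1*1/3323385 = -4429949 - 1/3323385 = -14722426057366/3323385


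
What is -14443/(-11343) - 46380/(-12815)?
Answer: 142235077/29072109 ≈ 4.8925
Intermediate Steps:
-14443/(-11343) - 46380/(-12815) = -14443*(-1/11343) - 46380*(-1/12815) = 14443/11343 + 9276/2563 = 142235077/29072109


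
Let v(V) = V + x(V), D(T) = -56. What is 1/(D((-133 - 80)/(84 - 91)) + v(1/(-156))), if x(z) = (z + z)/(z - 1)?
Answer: -24492/1371397 ≈ -0.017859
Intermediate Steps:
x(z) = 2*z/(-1 + z) (x(z) = (2*z)/(-1 + z) = 2*z/(-1 + z))
v(V) = V + 2*V/(-1 + V)
1/(D((-133 - 80)/(84 - 91)) + v(1/(-156))) = 1/(-56 + (1 + 1/(-156))/((-156)*(-1 + 1/(-156)))) = 1/(-56 - (1 - 1/156)/(156*(-1 - 1/156))) = 1/(-56 - 1/156*155/156/(-157/156)) = 1/(-56 - 1/156*(-156/157)*155/156) = 1/(-56 + 155/24492) = 1/(-1371397/24492) = -24492/1371397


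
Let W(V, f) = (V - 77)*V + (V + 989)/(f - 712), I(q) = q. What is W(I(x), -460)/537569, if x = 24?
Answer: -1491797/630030868 ≈ -0.0023678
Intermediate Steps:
W(V, f) = V*(-77 + V) + (989 + V)/(-712 + f) (W(V, f) = (-77 + V)*V + (989 + V)/(-712 + f) = V*(-77 + V) + (989 + V)/(-712 + f))
W(I(x), -460)/537569 = ((989 - 712*24² + 54825*24 - 460*24² - 77*24*(-460))/(-712 - 460))/537569 = ((989 - 712*576 + 1315800 - 460*576 + 850080)/(-1172))*(1/537569) = -(989 - 410112 + 1315800 - 264960 + 850080)/1172*(1/537569) = -1/1172*1491797*(1/537569) = -1491797/1172*1/537569 = -1491797/630030868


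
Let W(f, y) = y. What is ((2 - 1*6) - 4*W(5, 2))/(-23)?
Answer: 12/23 ≈ 0.52174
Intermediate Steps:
((2 - 1*6) - 4*W(5, 2))/(-23) = ((2 - 1*6) - 4*2)/(-23) = ((2 - 6) - 8)*(-1/23) = (-4 - 8)*(-1/23) = -12*(-1/23) = 12/23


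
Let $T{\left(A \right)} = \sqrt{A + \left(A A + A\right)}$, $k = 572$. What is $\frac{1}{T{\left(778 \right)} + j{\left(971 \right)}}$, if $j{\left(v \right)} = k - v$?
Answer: $\frac{133}{149213} + \frac{2 \sqrt{151710}}{447639} \approx 0.0026316$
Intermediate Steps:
$j{\left(v \right)} = 572 - v$
$T{\left(A \right)} = \sqrt{A^{2} + 2 A}$ ($T{\left(A \right)} = \sqrt{A + \left(A^{2} + A\right)} = \sqrt{A + \left(A + A^{2}\right)} = \sqrt{A^{2} + 2 A}$)
$\frac{1}{T{\left(778 \right)} + j{\left(971 \right)}} = \frac{1}{\sqrt{778 \left(2 + 778\right)} + \left(572 - 971\right)} = \frac{1}{\sqrt{778 \cdot 780} + \left(572 - 971\right)} = \frac{1}{\sqrt{606840} - 399} = \frac{1}{2 \sqrt{151710} - 399} = \frac{1}{-399 + 2 \sqrt{151710}}$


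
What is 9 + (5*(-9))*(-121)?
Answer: 5454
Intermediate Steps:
9 + (5*(-9))*(-121) = 9 - 45*(-121) = 9 + 5445 = 5454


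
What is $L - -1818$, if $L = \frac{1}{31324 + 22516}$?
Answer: $\frac{97881121}{53840} \approx 1818.0$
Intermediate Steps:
$L = \frac{1}{53840} \approx 1.8574 \cdot 10^{-5}$
$L - -1818 = \frac{1}{53840} - -1818 = \frac{1}{53840} + 1818 = \frac{97881121}{53840}$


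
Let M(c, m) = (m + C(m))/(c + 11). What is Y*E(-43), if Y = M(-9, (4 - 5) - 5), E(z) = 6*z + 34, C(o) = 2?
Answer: 448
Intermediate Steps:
E(z) = 34 + 6*z
M(c, m) = (2 + m)/(11 + c) (M(c, m) = (m + 2)/(c + 11) = (2 + m)/(11 + c))
Y = -2 (Y = (2 + ((4 - 5) - 5))/(11 - 9) = (2 + (-1 - 5))/2 = (2 - 6)/2 = (1/2)*(-4) = -2)
Y*E(-43) = -2*(34 + 6*(-43)) = -2*(34 - 258) = -2*(-224) = 448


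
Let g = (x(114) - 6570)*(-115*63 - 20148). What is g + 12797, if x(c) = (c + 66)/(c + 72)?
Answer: 5578707227/31 ≈ 1.7996e+8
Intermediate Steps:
x(c) = (66 + c)/(72 + c)
g = 5578310520/31 (g = ((66 + 114)/(72 + 114) - 6570)*(-115*63 - 20148) = (180/186 - 6570)*(-7245 - 20148) = ((1/186)*180 - 6570)*(-27393) = (30/31 - 6570)*(-27393) = -203640/31*(-27393) = 5578310520/31 ≈ 1.7995e+8)
g + 12797 = 5578310520/31 + 12797 = 5578707227/31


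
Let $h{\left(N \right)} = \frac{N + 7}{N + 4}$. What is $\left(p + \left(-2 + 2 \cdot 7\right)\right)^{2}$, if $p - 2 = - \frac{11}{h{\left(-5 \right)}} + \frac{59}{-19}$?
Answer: $\frac{388129}{1444} \approx 268.79$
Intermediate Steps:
$h{\left(N \right)} = \frac{7 + N}{4 + N}$
$p = \frac{167}{38}$ ($p = 2 - \left(\frac{59}{19} + 11 \frac{4 - 5}{7 - 5}\right) = 2 - \left(\frac{59}{19} + \frac{11}{\frac{1}{-1} \cdot 2}\right) = 2 - \left(\frac{59}{19} + \frac{11}{\left(-1\right) 2}\right) = 2 - \left(\frac{59}{19} + \frac{11}{-2}\right) = 2 - - \frac{91}{38} = 2 + \left(\frac{11}{2} - \frac{59}{19}\right) = 2 + \frac{91}{38} = \frac{167}{38} \approx 4.3947$)
$\left(p + \left(-2 + 2 \cdot 7\right)\right)^{2} = \left(\frac{167}{38} + \left(-2 + 2 \cdot 7\right)\right)^{2} = \left(\frac{167}{38} + \left(-2 + 14\right)\right)^{2} = \left(\frac{167}{38} + 12\right)^{2} = \left(\frac{623}{38}\right)^{2} = \frac{388129}{1444}$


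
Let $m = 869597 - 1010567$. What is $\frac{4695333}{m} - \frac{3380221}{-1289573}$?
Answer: $- \frac{1859488302813}{60597035270} \approx -30.686$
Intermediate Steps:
$m = -140970$ ($m = 869597 - 1010567 = -140970$)
$\frac{4695333}{m} - \frac{3380221}{-1289573} = \frac{4695333}{-140970} - \frac{3380221}{-1289573} = 4695333 \left(- \frac{1}{140970}\right) - - \frac{3380221}{1289573} = - \frac{1565111}{46990} + \frac{3380221}{1289573} = - \frac{1859488302813}{60597035270}$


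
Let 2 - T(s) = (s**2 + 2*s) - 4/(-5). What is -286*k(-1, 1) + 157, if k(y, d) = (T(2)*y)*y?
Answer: 10509/5 ≈ 2101.8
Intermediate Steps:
T(s) = 6/5 - s**2 - 2*s (T(s) = 2 - ((s**2 + 2*s) - 4/(-5)) = 2 - ((s**2 + 2*s) - 4*(-1/5)) = 2 - ((s**2 + 2*s) + 4/5) = 2 - (4/5 + s**2 + 2*s) = 2 + (-4/5 - s**2 - 2*s) = 6/5 - s**2 - 2*s)
k(y, d) = -34*y**2/5 (k(y, d) = ((6/5 - 1*2**2 - 2*2)*y)*y = ((6/5 - 1*4 - 4)*y)*y = ((6/5 - 4 - 4)*y)*y = (-34*y/5)*y = -34*y**2/5)
-286*k(-1, 1) + 157 = -286*(-34/5*(-1)**2) + 157 = -286*(-34/5*1) + 157 = -286*(-34)/5 + 157 = -143*(-68/5) + 157 = 9724/5 + 157 = 10509/5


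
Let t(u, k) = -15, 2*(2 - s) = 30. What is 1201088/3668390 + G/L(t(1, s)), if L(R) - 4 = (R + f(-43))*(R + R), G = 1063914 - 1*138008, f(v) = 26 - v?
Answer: -848660838283/1482029560 ≈ -572.63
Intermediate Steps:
s = -13 (s = 2 - ½*30 = 2 - 15 = -13)
G = 925906 (G = 1063914 - 138008 = 925906)
L(R) = 4 + 2*R*(69 + R) (L(R) = 4 + (R + (26 - 1*(-43)))*(R + R) = 4 + (R + (26 + 43))*(2*R) = 4 + (R + 69)*(2*R) = 4 + (69 + R)*(2*R) = 4 + 2*R*(69 + R))
1201088/3668390 + G/L(t(1, s)) = 1201088/3668390 + 925906/(4 + 2*(-15)² + 138*(-15)) = 1201088*(1/3668390) + 925906/(4 + 2*225 - 2070) = 600544/1834195 + 925906/(4 + 450 - 2070) = 600544/1834195 + 925906/(-1616) = 600544/1834195 + 925906*(-1/1616) = 600544/1834195 - 462953/808 = -848660838283/1482029560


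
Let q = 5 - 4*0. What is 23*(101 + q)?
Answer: 2438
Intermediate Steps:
q = 5 (q = 5 + 0 = 5)
23*(101 + q) = 23*(101 + 5) = 23*106 = 2438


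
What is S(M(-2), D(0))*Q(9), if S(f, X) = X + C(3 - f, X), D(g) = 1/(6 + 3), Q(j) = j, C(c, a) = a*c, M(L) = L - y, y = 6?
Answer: 12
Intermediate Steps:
M(L) = -6 + L (M(L) = L - 1*6 = L - 6 = -6 + L)
D(g) = ⅑ (D(g) = 1/9 = ⅑)
S(f, X) = X + X*(3 - f)
S(M(-2), D(0))*Q(9) = ((4 - (-6 - 2))/9)*9 = ((4 - 1*(-8))/9)*9 = ((4 + 8)/9)*9 = ((⅑)*12)*9 = (4/3)*9 = 12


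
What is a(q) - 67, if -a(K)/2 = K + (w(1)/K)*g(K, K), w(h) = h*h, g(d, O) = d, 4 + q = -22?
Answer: -17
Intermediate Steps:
q = -26 (q = -4 - 22 = -26)
w(h) = h**2
a(K) = -2 - 2*K (a(K) = -2*(K + (1**2/K)*K) = -2*(K + (1/K)*K) = -2*(K + K/K) = -2*(K + 1) = -2*(1 + K) = -2 - 2*K)
a(q) - 67 = (-2 - 2*(-26)) - 67 = (-2 + 52) - 67 = 50 - 67 = -17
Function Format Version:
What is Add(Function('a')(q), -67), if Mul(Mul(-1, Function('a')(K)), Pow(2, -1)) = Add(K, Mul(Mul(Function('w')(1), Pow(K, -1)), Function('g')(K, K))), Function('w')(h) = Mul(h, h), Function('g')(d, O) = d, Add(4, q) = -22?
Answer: -17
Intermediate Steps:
q = -26 (q = Add(-4, -22) = -26)
Function('w')(h) = Pow(h, 2)
Function('a')(K) = Add(-2, Mul(-2, K)) (Function('a')(K) = Mul(-2, Add(K, Mul(Mul(Pow(1, 2), Pow(K, -1)), K))) = Mul(-2, Add(K, Mul(Mul(1, Pow(K, -1)), K))) = Mul(-2, Add(K, Mul(Pow(K, -1), K))) = Mul(-2, Add(K, 1)) = Mul(-2, Add(1, K)) = Add(-2, Mul(-2, K)))
Add(Function('a')(q), -67) = Add(Add(-2, Mul(-2, -26)), -67) = Add(Add(-2, 52), -67) = Add(50, -67) = -17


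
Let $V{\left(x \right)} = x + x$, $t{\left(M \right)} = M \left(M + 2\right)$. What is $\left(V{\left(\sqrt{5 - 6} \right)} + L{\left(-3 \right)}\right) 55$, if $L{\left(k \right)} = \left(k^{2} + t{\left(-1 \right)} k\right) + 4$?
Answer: $880 + 110 i \approx 880.0 + 110.0 i$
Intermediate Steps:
$t{\left(M \right)} = M \left(2 + M\right)$
$V{\left(x \right)} = 2 x$
$L{\left(k \right)} = 4 + k^{2} - k$ ($L{\left(k \right)} = \left(k^{2} + - (2 - 1) k\right) + 4 = \left(k^{2} + \left(-1\right) 1 k\right) + 4 = \left(k^{2} - k\right) + 4 = 4 + k^{2} - k$)
$\left(V{\left(\sqrt{5 - 6} \right)} + L{\left(-3 \right)}\right) 55 = \left(2 \sqrt{5 - 6} + \left(4 + \left(-3\right)^{2} - -3\right)\right) 55 = \left(2 \sqrt{-1} + \left(4 + 9 + 3\right)\right) 55 = \left(2 i + 16\right) 55 = \left(16 + 2 i\right) 55 = 880 + 110 i$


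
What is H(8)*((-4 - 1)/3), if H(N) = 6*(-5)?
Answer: 50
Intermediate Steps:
H(N) = -30
H(8)*((-4 - 1)/3) = -30*(-4 - 1)/3 = -(-150)/3 = -30*(-5/3) = 50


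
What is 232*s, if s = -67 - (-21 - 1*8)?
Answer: -8816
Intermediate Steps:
s = -38 (s = -67 - (-21 - 8) = -67 - 1*(-29) = -67 + 29 = -38)
232*s = 232*(-38) = -8816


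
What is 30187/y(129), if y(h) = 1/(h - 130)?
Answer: -30187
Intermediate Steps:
y(h) = 1/(-130 + h)
30187/y(129) = 30187/(1/(-130 + 129)) = 30187/(1/(-1)) = 30187/(-1) = 30187*(-1) = -30187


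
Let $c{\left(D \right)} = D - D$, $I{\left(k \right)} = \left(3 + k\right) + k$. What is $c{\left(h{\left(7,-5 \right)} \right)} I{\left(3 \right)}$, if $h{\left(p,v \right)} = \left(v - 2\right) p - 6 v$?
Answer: $0$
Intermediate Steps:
$h{\left(p,v \right)} = - 6 v + p \left(-2 + v\right)$ ($h{\left(p,v \right)} = \left(-2 + v\right) p - 6 v = p \left(-2 + v\right) - 6 v = - 6 v + p \left(-2 + v\right)$)
$I{\left(k \right)} = 3 + 2 k$
$c{\left(D \right)} = 0$
$c{\left(h{\left(7,-5 \right)} \right)} I{\left(3 \right)} = 0 \left(3 + 2 \cdot 3\right) = 0 \left(3 + 6\right) = 0 \cdot 9 = 0$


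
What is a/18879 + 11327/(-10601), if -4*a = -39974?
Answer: -215802679/400272558 ≈ -0.53914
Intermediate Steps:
a = 19987/2 (a = -1/4*(-39974) = 19987/2 ≈ 9993.5)
a/18879 + 11327/(-10601) = (19987/2)/18879 + 11327/(-10601) = (19987/2)*(1/18879) + 11327*(-1/10601) = 19987/37758 - 11327/10601 = -215802679/400272558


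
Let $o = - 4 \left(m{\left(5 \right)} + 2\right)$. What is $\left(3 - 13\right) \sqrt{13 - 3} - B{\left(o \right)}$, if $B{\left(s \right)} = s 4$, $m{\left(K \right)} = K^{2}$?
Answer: $432 - 10 \sqrt{10} \approx 400.38$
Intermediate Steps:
$o = -108$ ($o = - 4 \left(5^{2} + 2\right) = - 4 \left(25 + 2\right) = \left(-4\right) 27 = -108$)
$B{\left(s \right)} = 4 s$
$\left(3 - 13\right) \sqrt{13 - 3} - B{\left(o \right)} = \left(3 - 13\right) \sqrt{13 - 3} - 4 \left(-108\right) = - 10 \sqrt{10} - -432 = - 10 \sqrt{10} + 432 = 432 - 10 \sqrt{10}$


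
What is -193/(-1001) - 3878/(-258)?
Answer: 1965836/129129 ≈ 15.224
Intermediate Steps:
-193/(-1001) - 3878/(-258) = -193*(-1/1001) - 3878*(-1/258) = 193/1001 + 1939/129 = 1965836/129129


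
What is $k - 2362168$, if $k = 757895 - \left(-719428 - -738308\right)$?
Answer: $-1623153$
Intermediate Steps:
$k = 739015$ ($k = 757895 - \left(-719428 + 738308\right) = 757895 - 18880 = 739015$)
$k - 2362168 = 739015 - 2362168 = -1623153$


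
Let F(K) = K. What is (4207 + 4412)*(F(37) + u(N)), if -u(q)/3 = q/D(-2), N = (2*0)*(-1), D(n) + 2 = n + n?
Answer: 318903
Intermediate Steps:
D(n) = -2 + 2*n (D(n) = -2 + (n + n) = -2 + 2*n)
N = 0 (N = 0*(-1) = 0)
u(q) = q/2 (u(q) = -3*q/(-2 + 2*(-2)) = -3*q/(-2 - 4) = -3*q/(-6) = -3*q*(-1)/6 = -(-1)*q/2 = q/2)
(4207 + 4412)*(F(37) + u(N)) = (4207 + 4412)*(37 + (½)*0) = 8619*(37 + 0) = 8619*37 = 318903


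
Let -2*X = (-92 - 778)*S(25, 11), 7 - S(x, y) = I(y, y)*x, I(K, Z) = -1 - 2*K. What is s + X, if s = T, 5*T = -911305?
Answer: 70909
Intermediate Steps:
T = -182261 (T = (1/5)*(-911305) = -182261)
S(x, y) = 7 - x*(-1 - 2*y) (S(x, y) = 7 - (-1 - 2*y)*x = 7 - x*(-1 - 2*y))
s = -182261
X = 253170 (X = -(-92 - 778)*(7 + 25*(1 + 2*11))/2 = -(-435)*(7 + 25*(1 + 22)) = -(-435)*(7 + 25*23) = -(-435)*(7 + 575) = -(-435)*582 = -1/2*(-506340) = 253170)
s + X = -182261 + 253170 = 70909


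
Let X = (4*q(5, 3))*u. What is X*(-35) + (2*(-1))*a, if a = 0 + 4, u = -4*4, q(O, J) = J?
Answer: 6712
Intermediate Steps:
u = -16
a = 4
X = -192 (X = (4*3)*(-16) = 12*(-16) = -192)
X*(-35) + (2*(-1))*a = -192*(-35) + (2*(-1))*4 = 6720 - 2*4 = 6720 - 8 = 6712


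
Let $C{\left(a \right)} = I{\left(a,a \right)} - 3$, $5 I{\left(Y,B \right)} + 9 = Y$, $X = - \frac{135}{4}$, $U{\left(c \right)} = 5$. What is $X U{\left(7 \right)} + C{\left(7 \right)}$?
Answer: $- \frac{3443}{20} \approx -172.15$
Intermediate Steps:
$X = - \frac{135}{4}$ ($X = \left(-135\right) \frac{1}{4} = - \frac{135}{4} \approx -33.75$)
$I{\left(Y,B \right)} = - \frac{9}{5} + \frac{Y}{5}$
$C{\left(a \right)} = - \frac{24}{5} + \frac{a}{5}$ ($C{\left(a \right)} = \left(- \frac{9}{5} + \frac{a}{5}\right) - 3 = - \frac{24}{5} + \frac{a}{5}$)
$X U{\left(7 \right)} + C{\left(7 \right)} = \left(- \frac{135}{4}\right) 5 + \left(- \frac{24}{5} + \frac{1}{5} \cdot 7\right) = - \frac{675}{4} + \left(- \frac{24}{5} + \frac{7}{5}\right) = - \frac{675}{4} - \frac{17}{5} = - \frac{3443}{20}$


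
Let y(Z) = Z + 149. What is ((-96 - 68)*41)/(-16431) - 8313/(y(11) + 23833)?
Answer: 24738029/394228983 ≈ 0.062750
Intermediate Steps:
y(Z) = 149 + Z
((-96 - 68)*41)/(-16431) - 8313/(y(11) + 23833) = ((-96 - 68)*41)/(-16431) - 8313/((149 + 11) + 23833) = -164*41*(-1/16431) - 8313/(160 + 23833) = -6724*(-1/16431) - 8313/23993 = 6724/16431 - 8313*1/23993 = 6724/16431 - 8313/23993 = 24738029/394228983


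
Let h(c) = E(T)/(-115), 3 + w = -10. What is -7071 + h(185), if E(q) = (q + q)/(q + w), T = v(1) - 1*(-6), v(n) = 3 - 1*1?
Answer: -4065809/575 ≈ -7071.0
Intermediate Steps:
w = -13 (w = -3 - 10 = -13)
v(n) = 2 (v(n) = 3 - 1 = 2)
T = 8 (T = 2 - 1*(-6) = 2 + 6 = 8)
E(q) = 2*q/(-13 + q) (E(q) = (q + q)/(q - 13) = (2*q)/(-13 + q) = 2*q/(-13 + q))
h(c) = 16/575 (h(c) = (2*8/(-13 + 8))/(-115) = (2*8/(-5))*(-1/115) = (2*8*(-⅕))*(-1/115) = -16/5*(-1/115) = 16/575)
-7071 + h(185) = -7071 + 16/575 = -4065809/575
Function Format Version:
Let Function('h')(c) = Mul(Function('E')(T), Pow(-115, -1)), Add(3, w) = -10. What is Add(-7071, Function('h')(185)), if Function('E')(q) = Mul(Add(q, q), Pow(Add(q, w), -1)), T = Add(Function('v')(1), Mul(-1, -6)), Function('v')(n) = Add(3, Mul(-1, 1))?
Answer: Rational(-4065809, 575) ≈ -7071.0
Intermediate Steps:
w = -13 (w = Add(-3, -10) = -13)
Function('v')(n) = 2 (Function('v')(n) = Add(3, -1) = 2)
T = 8 (T = Add(2, Mul(-1, -6)) = Add(2, 6) = 8)
Function('E')(q) = Mul(2, q, Pow(Add(-13, q), -1)) (Function('E')(q) = Mul(Add(q, q), Pow(Add(q, -13), -1)) = Mul(Mul(2, q), Pow(Add(-13, q), -1)) = Mul(2, q, Pow(Add(-13, q), -1)))
Function('h')(c) = Rational(16, 575) (Function('h')(c) = Mul(Mul(2, 8, Pow(Add(-13, 8), -1)), Pow(-115, -1)) = Mul(Mul(2, 8, Pow(-5, -1)), Rational(-1, 115)) = Mul(Mul(2, 8, Rational(-1, 5)), Rational(-1, 115)) = Mul(Rational(-16, 5), Rational(-1, 115)) = Rational(16, 575))
Add(-7071, Function('h')(185)) = Add(-7071, Rational(16, 575)) = Rational(-4065809, 575)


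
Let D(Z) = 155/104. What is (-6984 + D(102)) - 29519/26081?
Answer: -18942596637/2712424 ≈ -6983.6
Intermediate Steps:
D(Z) = 155/104 (D(Z) = 155*(1/104) = 155/104)
(-6984 + D(102)) - 29519/26081 = (-6984 + 155/104) - 29519/26081 = -726181/104 - 29519*1/26081 = -726181/104 - 29519/26081 = -18942596637/2712424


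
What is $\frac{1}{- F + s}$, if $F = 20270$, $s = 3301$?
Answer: $- \frac{1}{16969} \approx -5.8931 \cdot 10^{-5}$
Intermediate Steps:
$\frac{1}{- F + s} = \frac{1}{\left(-1\right) 20270 + 3301} = \frac{1}{-20270 + 3301} = \frac{1}{-16969} = - \frac{1}{16969}$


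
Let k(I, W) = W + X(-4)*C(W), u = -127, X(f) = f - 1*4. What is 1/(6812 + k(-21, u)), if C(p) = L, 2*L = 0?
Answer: 1/6685 ≈ 0.00014959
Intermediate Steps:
L = 0 (L = (1/2)*0 = 0)
X(f) = -4 + f (X(f) = f - 4 = -4 + f)
C(p) = 0
k(I, W) = W (k(I, W) = W + (-4 - 4)*0 = W - 8*0 = W + 0 = W)
1/(6812 + k(-21, u)) = 1/(6812 - 127) = 1/6685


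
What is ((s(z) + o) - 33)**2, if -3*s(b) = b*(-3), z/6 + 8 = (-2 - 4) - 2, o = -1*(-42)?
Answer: 7569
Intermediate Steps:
o = 42
z = -96 (z = -48 + 6*((-2 - 4) - 2) = -48 + 6*(-6 - 2) = -48 + 6*(-8) = -48 - 48 = -96)
s(b) = b (s(b) = -b*(-3)/3 = -(-1)*b = b)
((s(z) + o) - 33)**2 = ((-96 + 42) - 33)**2 = (-54 - 33)**2 = (-87)**2 = 7569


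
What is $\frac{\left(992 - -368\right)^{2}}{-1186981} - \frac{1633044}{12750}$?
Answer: $- \frac{326995766694}{2522334625} \approx -129.64$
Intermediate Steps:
$\frac{\left(992 - -368\right)^{2}}{-1186981} - \frac{1633044}{12750} = \left(992 + \left(-93 + 461\right)\right)^{2} \left(- \frac{1}{1186981}\right) - \frac{272174}{2125} = \left(992 + 368\right)^{2} \left(- \frac{1}{1186981}\right) - \frac{272174}{2125} = 1360^{2} \left(- \frac{1}{1186981}\right) - \frac{272174}{2125} = 1849600 \left(- \frac{1}{1186981}\right) - \frac{272174}{2125} = - \frac{1849600}{1186981} - \frac{272174}{2125} = - \frac{326995766694}{2522334625}$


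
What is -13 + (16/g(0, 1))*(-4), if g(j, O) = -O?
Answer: 51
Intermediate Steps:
-13 + (16/g(0, 1))*(-4) = -13 + (16/((-1*1)))*(-4) = -13 + (16/(-1))*(-4) = -13 + (16*(-1))*(-4) = -13 - 16*(-4) = -13 + 64 = 51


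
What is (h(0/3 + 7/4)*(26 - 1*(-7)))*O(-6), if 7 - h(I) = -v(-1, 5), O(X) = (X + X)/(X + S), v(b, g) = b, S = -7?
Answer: 2376/13 ≈ 182.77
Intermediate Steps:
O(X) = 2*X/(-7 + X) (O(X) = (X + X)/(X - 7) = (2*X)/(-7 + X) = 2*X/(-7 + X))
h(I) = 6 (h(I) = 7 - (-1)*(-1) = 7 - 1*1 = 7 - 1 = 6)
(h(0/3 + 7/4)*(26 - 1*(-7)))*O(-6) = (6*(26 - 1*(-7)))*(2*(-6)/(-7 - 6)) = (6*(26 + 7))*(2*(-6)/(-13)) = (6*33)*(2*(-6)*(-1/13)) = 198*(12/13) = 2376/13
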